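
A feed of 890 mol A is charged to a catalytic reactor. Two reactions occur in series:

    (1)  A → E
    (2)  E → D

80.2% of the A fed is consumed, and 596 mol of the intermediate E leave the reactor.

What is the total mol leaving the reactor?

890 mol

Conversion of A: A consumed = 1ξ₁ = 0.802 × 890 → ξ₁ = 713.8 mol.
E balance: n_E = 0 + 1ξ₁ − 1ξ₂ = 596 → ξ₂ = (1·713.8 − 596)/1 = 117.8 mol.
Outlet amounts (n = n₀ + Σ ν·ξ):
  A: 890 − 1(713.8) = 176.2
  E: 0 + 1(713.8) − 1(117.8) = 596
  D: 0 + 1(117.8) = 117.8
Total out = 176.2 + 596 + 117.8 = 890 mol.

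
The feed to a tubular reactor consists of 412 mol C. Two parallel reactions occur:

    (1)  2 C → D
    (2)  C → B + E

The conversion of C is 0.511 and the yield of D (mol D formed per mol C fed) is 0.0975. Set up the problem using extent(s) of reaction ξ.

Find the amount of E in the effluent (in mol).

Yield of D: 1ξ₁ / 412 = 0.0975 → ξ₁ = 40.17 mol.
Conversion of C: 2ξ₁ + 1ξ₂ = 0.511 × 412 = 210.5 → ξ₂ = 130.2 mol.
Outlet amounts (n = n₀ + Σ ν·ξ):
  C: 412 − 2(40.17) − 1(130.2) = 201.5
  D: 0 + 1(40.17) = 40.17
  B: 0 + 1(130.2) = 130.2
  E: 0 + 1(130.2) = 130.2

130 mol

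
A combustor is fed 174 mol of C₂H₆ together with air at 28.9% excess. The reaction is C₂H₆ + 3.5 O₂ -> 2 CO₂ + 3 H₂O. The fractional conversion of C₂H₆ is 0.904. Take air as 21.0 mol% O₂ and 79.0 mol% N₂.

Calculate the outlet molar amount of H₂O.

Stoichiometric O₂ = 3.5 × 174 = 609 mol; O₂ fed = 609 × 1.289 = 785 mol.
N₂ fed = 785 × 79/21 = 2953 mol.
Fuel reacted = 0.904 × 174 → ξ = 157.3 mol.
Outlet (n = n₀ + ν ξ):
  C₂H₆: 174 − 1(157.3) = 16.7
  O₂: 785 − 3.5(157.3) = 234.5
  N₂: 2953 (inert)
  CO₂: 0 + 2(157.3) = 314.6
  H₂O: 0 + 3(157.3) = 471.9

472 mol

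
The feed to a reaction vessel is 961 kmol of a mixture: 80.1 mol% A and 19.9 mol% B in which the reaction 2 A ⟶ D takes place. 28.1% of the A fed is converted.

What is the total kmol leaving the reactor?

A reacted = 0.281 × 769.8 = 216.3 kmol; ν_A = −2, so ξ = 216.3/2 = 108.2 kmol.
Outlet amounts (n = n₀ + ν ξ):
  A: 769.8 − 2(108.2) = 553.5
  D: 0 + 1(108.2) = 108.2
  B: 191.2 (inert)
Total out = 553.5 + 108.2 + 191.2 = 852.8 kmol.

853 kmol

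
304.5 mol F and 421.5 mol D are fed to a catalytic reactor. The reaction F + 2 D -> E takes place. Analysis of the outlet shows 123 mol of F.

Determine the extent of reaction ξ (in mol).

For F: n = n₀ − 1ξ → 123 = 304.5 − 1ξ, giving ξ = 181.5 mol.
Outlet amounts (n = n₀ + ν ξ):
  F: 304.5 − 1(181.5) = 123
  D: 421.5 − 2(181.5) = 58.5
  E: 0 + 1(181.5) = 181.5

ξ = 182 mol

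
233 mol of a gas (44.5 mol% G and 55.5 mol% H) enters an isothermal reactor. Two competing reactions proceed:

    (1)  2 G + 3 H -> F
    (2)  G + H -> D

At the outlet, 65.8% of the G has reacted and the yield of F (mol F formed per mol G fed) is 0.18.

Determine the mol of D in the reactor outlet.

30.9 mol

Yield of F: 1ξ₁ / 103.7 = 0.18 → ξ₁ = 18.66 mol.
Conversion of G: 2ξ₁ + 1ξ₂ = 0.658 × 103.7 = 68.22 → ξ₂ = 30.9 mol.
Outlet amounts (n = n₀ + Σ ν·ξ):
  G: 103.7 − 2(18.66) − 1(30.9) = 35.46
  H: 129.3 − 3(18.66) − 1(30.9) = 42.43
  F: 0 + 1(18.66) = 18.66
  D: 0 + 1(30.9) = 30.9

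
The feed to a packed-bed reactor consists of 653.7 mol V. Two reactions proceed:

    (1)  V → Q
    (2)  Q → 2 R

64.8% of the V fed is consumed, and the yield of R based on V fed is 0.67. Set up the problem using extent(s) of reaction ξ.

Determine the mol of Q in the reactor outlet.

Conversion of V: V consumed = 1ξ₁ = 0.648 × 653.7 → ξ₁ = 423.6 mol.
Yield of R: 2ξ₂ / 653.7 = 0.67 → ξ₂ = 219 mol.
Outlet amounts (n = n₀ + Σ ν·ξ):
  V: 653.7 − 1(423.6) = 230.1
  Q: 0 + 1(423.6) − 1(219) = 204.6
  R: 0 + 2(219) = 438

205 mol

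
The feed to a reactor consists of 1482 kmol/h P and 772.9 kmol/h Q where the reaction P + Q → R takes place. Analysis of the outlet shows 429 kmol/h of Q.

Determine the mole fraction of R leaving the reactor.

For Q: n = n₀ − 1ξ → 429 = 772.9 − 1ξ, giving ξ = 343.9 kmol/h.
Outlet amounts (n = n₀ + ν ξ):
  P: 1482 − 1(343.9) = 1138
  Q: 772.9 − 1(343.9) = 429
  R: 0 + 1(343.9) = 343.9
Total out = 1911 kmol/h; y_R = 343.9 / 1911 = 0.18.

0.18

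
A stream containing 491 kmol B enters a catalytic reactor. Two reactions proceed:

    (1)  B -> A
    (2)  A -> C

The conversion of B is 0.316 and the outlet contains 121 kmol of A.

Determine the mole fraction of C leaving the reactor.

Conversion of B: B consumed = 1ξ₁ = 0.316 × 491 → ξ₁ = 155.2 kmol.
A balance: n_A = 0 + 1ξ₁ − 1ξ₂ = 121 → ξ₂ = (1·155.2 − 121)/1 = 34.16 kmol.
Outlet amounts (n = n₀ + Σ ν·ξ):
  B: 491 − 1(155.2) = 335.8
  A: 0 + 1(155.2) − 1(34.16) = 121
  C: 0 + 1(34.16) = 34.16
Total out = 491 kmol; y_C = 34.16 / 491 = 0.06956.

0.0696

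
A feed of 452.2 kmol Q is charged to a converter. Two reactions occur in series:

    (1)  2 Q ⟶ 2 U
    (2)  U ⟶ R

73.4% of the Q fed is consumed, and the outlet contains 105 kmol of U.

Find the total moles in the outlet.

452 kmol

Conversion of Q: Q consumed = 2ξ₁ = 0.734 × 452.2 → ξ₁ = 166 kmol.
U balance: n_U = 0 + 2ξ₁ − 1ξ₂ = 105 → ξ₂ = (2·166 − 105)/1 = 226.9 kmol.
Outlet amounts (n = n₀ + Σ ν·ξ):
  Q: 452.2 − 2(166) = 120.3
  U: 0 + 2(166) − 1(226.9) = 105
  R: 0 + 1(226.9) = 226.9
Total out = 120.3 + 105 + 226.9 = 452.2 kmol.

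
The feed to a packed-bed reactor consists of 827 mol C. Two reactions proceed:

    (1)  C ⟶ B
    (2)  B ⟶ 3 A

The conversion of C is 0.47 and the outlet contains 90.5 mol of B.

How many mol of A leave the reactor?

Conversion of C: C consumed = 1ξ₁ = 0.47 × 827 → ξ₁ = 388.7 mol.
B balance: n_B = 0 + 1ξ₁ − 1ξ₂ = 90.5 → ξ₂ = (1·388.7 − 90.5)/1 = 298.2 mol.
Outlet amounts (n = n₀ + Σ ν·ξ):
  C: 827 − 1(388.7) = 438.3
  B: 0 + 1(388.7) − 1(298.2) = 90.5
  A: 0 + 3(298.2) = 894.6

895 mol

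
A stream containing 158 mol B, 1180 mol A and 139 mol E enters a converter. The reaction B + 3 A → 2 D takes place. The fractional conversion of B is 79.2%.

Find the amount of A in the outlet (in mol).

805 mol

B reacted = 0.792 × 158 = 125.1 mol; ν_B = −1, so ξ = 125.1/1 = 125.1 mol.
Outlet amounts (n = n₀ + ν ξ):
  B: 158 − 1(125.1) = 32.86
  A: 1180 − 3(125.1) = 804.6
  D: 0 + 2(125.1) = 250.3
  E: 139 (inert)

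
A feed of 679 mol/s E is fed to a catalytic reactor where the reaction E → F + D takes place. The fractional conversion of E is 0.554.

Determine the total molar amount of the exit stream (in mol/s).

1060 mol/s

E reacted = 0.554 × 679 = 376.2 mol/s; ν_E = −1, so ξ = 376.2/1 = 376.2 mol/s.
Outlet amounts (n = n₀ + ν ξ):
  E: 679 − 1(376.2) = 302.8
  F: 0 + 1(376.2) = 376.2
  D: 0 + 1(376.2) = 376.2
Total out = 302.8 + 376.2 + 376.2 = 1055 mol/s.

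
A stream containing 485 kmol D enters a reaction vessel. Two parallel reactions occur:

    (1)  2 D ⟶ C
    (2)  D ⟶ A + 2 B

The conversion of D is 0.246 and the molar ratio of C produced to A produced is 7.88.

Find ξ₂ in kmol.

Conversion of D: D consumed = 0.246 × 485 = 119.3 kmol = 2ξ₁ + 1ξ₂.
Selectivity: 1ξ₁ / (1ξ₂) = 7.88 → ξ₁ = 7.88 ξ₂.
Substitute: (2·7.88 + 1) ξ₂ = 119.3 → ξ₂ = 7.119 kmol, ξ₁ = 56.1 kmol.
Outlet amounts (n = n₀ + Σ ν·ξ):
  D: 485 − 2(56.1) − 1(7.119) = 365.7
  C: 0 + 1(56.1) = 56.1
  A: 0 + 1(7.119) = 7.119
  B: 0 + 2(7.119) = 14.24

ξ₂ = 7.12 kmol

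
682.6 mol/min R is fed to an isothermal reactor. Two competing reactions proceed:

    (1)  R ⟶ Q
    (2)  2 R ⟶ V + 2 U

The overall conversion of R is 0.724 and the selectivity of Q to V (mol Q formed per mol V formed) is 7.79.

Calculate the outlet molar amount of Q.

Conversion of R: R consumed = 0.724 × 682.6 = 494.2 mol/min = 1ξ₁ + 2ξ₂.
Selectivity: 1ξ₁ / (1ξ₂) = 7.79 → ξ₁ = 7.79 ξ₂.
Substitute: (1·7.79 + 2) ξ₂ = 494.2 → ξ₂ = 50.48 mol/min, ξ₁ = 393.2 mol/min.
Outlet amounts (n = n₀ + Σ ν·ξ):
  R: 682.6 − 1(393.2) − 2(50.48) = 188.4
  Q: 0 + 1(393.2) = 393.2
  V: 0 + 1(50.48) = 50.48
  U: 0 + 2(50.48) = 101

393 mol/min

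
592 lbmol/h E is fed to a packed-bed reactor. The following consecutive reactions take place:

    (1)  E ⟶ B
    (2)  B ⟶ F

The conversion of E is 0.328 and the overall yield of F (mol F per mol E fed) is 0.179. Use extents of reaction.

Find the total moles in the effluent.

Conversion of E: E consumed = 1ξ₁ = 0.328 × 592 → ξ₁ = 194.2 lbmol/h.
Yield of F: 1ξ₂ / 592 = 0.179 → ξ₂ = 106 lbmol/h.
Outlet amounts (n = n₀ + Σ ν·ξ):
  E: 592 − 1(194.2) = 397.8
  B: 0 + 1(194.2) − 1(106) = 88.21
  F: 0 + 1(106) = 106
Total out = 397.8 + 88.21 + 106 = 592 lbmol/h.

592 lbmol/h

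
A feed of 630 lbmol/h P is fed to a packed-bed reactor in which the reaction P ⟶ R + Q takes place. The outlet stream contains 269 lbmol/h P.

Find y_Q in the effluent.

0.364

For P: n = n₀ − 1ξ → 269 = 630 − 1ξ, giving ξ = 361 lbmol/h.
Outlet amounts (n = n₀ + ν ξ):
  P: 630 − 1(361) = 269
  R: 0 + 1(361) = 361
  Q: 0 + 1(361) = 361
Total out = 991 lbmol/h; y_Q = 361 / 991 = 0.3643.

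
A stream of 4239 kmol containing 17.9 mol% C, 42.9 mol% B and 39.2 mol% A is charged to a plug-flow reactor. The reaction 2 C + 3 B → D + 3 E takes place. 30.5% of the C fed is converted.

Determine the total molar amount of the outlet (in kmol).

4120 kmol

C reacted = 0.305 × 758.8 = 231.4 kmol; ν_C = −2, so ξ = 231.4/2 = 115.7 kmol.
Outlet amounts (n = n₀ + ν ξ):
  C: 758.8 − 2(115.7) = 527.4
  B: 1819 − 3(115.7) = 1471
  D: 0 + 1(115.7) = 115.7
  E: 0 + 3(115.7) = 347.1
  A: 1662 (inert)
Total out = 527.4 + 1471 + 115.7 + 347.1 + 1662 = 4123 kmol.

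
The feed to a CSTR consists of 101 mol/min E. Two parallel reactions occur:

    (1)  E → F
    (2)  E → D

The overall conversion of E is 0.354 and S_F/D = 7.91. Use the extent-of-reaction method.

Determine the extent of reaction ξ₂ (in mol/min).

Conversion of E: E consumed = 0.354 × 101 = 35.75 mol/min = 1ξ₁ + 1ξ₂.
Selectivity: 1ξ₁ / (1ξ₂) = 7.91 → ξ₁ = 7.91 ξ₂.
Substitute: (1·7.91 + 1) ξ₂ = 35.75 → ξ₂ = 4.013 mol/min, ξ₁ = 31.74 mol/min.
Outlet amounts (n = n₀ + Σ ν·ξ):
  E: 101 − 1(31.74) − 1(4.013) = 65.25
  F: 0 + 1(31.74) = 31.74
  D: 0 + 1(4.013) = 4.013

ξ₂ = 4.01 mol/min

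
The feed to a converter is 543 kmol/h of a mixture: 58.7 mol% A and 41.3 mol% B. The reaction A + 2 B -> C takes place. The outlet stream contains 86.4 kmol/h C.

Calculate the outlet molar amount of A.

For C: n = n₀ + 1ξ → 86.4 = 0 + 1ξ, giving ξ = 86.4 kmol/h.
Outlet amounts (n = n₀ + ν ξ):
  A: 318.7 − 1(86.4) = 232.3
  B: 224.3 − 2(86.4) = 51.46
  C: 0 + 1(86.4) = 86.4

232 kmol/h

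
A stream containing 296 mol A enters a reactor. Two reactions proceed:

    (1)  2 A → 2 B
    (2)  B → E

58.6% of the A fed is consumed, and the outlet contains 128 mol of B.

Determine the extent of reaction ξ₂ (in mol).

Conversion of A: A consumed = 2ξ₁ = 0.586 × 296 → ξ₁ = 86.73 mol.
B balance: n_B = 0 + 2ξ₁ − 1ξ₂ = 128 → ξ₂ = (2·86.73 − 128)/1 = 45.46 mol.
Outlet amounts (n = n₀ + Σ ν·ξ):
  A: 296 − 2(86.73) = 122.5
  B: 0 + 2(86.73) − 1(45.46) = 128
  E: 0 + 1(45.46) = 45.46

ξ₂ = 45.5 mol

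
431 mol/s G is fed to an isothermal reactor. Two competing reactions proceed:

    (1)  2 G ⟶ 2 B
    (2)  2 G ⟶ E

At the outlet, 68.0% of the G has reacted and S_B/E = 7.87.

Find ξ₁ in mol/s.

Conversion of G: G consumed = 0.68 × 431 = 293.1 mol/s = 2ξ₁ + 2ξ₂.
Selectivity: 2ξ₁ / (1ξ₂) = 7.87 → ξ₁ = 3.935 ξ₂.
Substitute: (2·3.935 + 2) ξ₂ = 293.1 → ξ₂ = 29.69 mol/s, ξ₁ = 116.8 mol/s.
Outlet amounts (n = n₀ + Σ ν·ξ):
  G: 431 − 2(116.8) − 2(29.69) = 137.9
  B: 0 + 2(116.8) = 233.7
  E: 0 + 1(29.69) = 29.69

ξ₁ = 117 mol/s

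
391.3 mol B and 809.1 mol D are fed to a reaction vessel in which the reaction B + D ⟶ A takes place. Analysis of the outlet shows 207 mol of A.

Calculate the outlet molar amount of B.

For A: n = n₀ + 1ξ → 207 = 0 + 1ξ, giving ξ = 207 mol.
Outlet amounts (n = n₀ + ν ξ):
  B: 391.3 − 1(207) = 184.3
  D: 809.1 − 1(207) = 602.1
  A: 0 + 1(207) = 207

184 mol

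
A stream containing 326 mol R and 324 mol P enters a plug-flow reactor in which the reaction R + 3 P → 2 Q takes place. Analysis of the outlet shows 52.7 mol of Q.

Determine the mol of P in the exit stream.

For Q: n = n₀ + 2ξ → 52.7 = 0 + 2ξ, giving ξ = 26.35 mol.
Outlet amounts (n = n₀ + ν ξ):
  R: 326 − 1(26.35) = 299.6
  P: 324 − 3(26.35) = 244.9
  Q: 0 + 2(26.35) = 52.7

245 mol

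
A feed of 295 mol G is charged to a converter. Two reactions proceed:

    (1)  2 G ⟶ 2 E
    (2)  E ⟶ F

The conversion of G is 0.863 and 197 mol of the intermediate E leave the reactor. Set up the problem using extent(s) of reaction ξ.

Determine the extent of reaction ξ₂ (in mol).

ξ₂ = 57.6 mol

Conversion of G: G consumed = 2ξ₁ = 0.863 × 295 → ξ₁ = 127.3 mol.
E balance: n_E = 0 + 2ξ₁ − 1ξ₂ = 197 → ξ₂ = (2·127.3 − 197)/1 = 57.59 mol.
Outlet amounts (n = n₀ + Σ ν·ξ):
  G: 295 − 2(127.3) = 40.41
  E: 0 + 2(127.3) − 1(57.59) = 197
  F: 0 + 1(57.59) = 57.59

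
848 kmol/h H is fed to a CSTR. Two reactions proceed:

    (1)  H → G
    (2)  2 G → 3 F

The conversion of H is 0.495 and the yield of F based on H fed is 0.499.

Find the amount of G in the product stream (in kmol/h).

138 kmol/h

Conversion of H: H consumed = 1ξ₁ = 0.495 × 848 → ξ₁ = 419.8 kmol/h.
Yield of F: 3ξ₂ / 848 = 0.499 → ξ₂ = 141.1 kmol/h.
Outlet amounts (n = n₀ + Σ ν·ξ):
  H: 848 − 1(419.8) = 428.2
  G: 0 + 1(419.8) − 2(141.1) = 137.7
  F: 0 + 3(141.1) = 423.2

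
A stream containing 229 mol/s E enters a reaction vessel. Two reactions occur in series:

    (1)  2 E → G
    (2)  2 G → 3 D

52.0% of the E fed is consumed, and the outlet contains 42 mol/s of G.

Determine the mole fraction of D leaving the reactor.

Conversion of E: E consumed = 2ξ₁ = 0.52 × 229 → ξ₁ = 59.54 mol/s.
G balance: n_G = 0 + 1ξ₁ − 2ξ₂ = 42 → ξ₂ = (1·59.54 − 42)/2 = 8.77 mol/s.
Outlet amounts (n = n₀ + Σ ν·ξ):
  E: 229 − 2(59.54) = 109.9
  G: 0 + 1(59.54) − 2(8.77) = 42
  D: 0 + 3(8.77) = 26.31
Total out = 178.2 mol/s; y_D = 26.31 / 178.2 = 0.1476.

0.148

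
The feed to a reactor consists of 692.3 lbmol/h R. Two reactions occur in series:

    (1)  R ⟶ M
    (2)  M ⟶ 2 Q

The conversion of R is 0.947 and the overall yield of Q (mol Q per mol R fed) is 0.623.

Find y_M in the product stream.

0.485

Conversion of R: R consumed = 1ξ₁ = 0.947 × 692.3 → ξ₁ = 655.6 lbmol/h.
Yield of Q: 2ξ₂ / 692.3 = 0.623 → ξ₂ = 215.7 lbmol/h.
Outlet amounts (n = n₀ + Σ ν·ξ):
  R: 692.3 − 1(655.6) = 36.69
  M: 0 + 1(655.6) − 1(215.7) = 440
  Q: 0 + 2(215.7) = 431.3
Total out = 908 lbmol/h; y_M = 440 / 908 = 0.4846.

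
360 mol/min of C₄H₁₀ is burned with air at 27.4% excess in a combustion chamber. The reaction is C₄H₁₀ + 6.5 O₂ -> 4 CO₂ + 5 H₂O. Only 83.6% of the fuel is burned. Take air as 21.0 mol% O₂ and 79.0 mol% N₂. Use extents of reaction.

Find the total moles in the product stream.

15000 mol/min

Stoichiometric O₂ = 6.5 × 360 = 2340 mol/min; O₂ fed = 2340 × 1.274 = 2981 mol/min.
N₂ fed = 2981 × 79/21 = 11210 mol/min.
Fuel reacted = 0.836 × 360 → ξ = 301 mol/min.
Outlet (n = n₀ + ν ξ):
  C₄H₁₀: 360 − 1(301) = 59.04
  O₂: 2981 − 6.5(301) = 1025
  N₂: 11210 (inert)
  CO₂: 0 + 4(301) = 1204
  H₂O: 0 + 5(301) = 1505
Total out = 59.04 + 1025 + 11210 + 1204 + 1505 = 15010 mol/min.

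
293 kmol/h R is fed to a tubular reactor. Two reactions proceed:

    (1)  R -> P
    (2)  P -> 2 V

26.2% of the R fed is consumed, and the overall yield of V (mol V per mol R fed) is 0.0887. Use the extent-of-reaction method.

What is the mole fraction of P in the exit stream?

Conversion of R: R consumed = 1ξ₁ = 0.262 × 293 → ξ₁ = 76.77 kmol/h.
Yield of V: 2ξ₂ / 293 = 0.0887 → ξ₂ = 12.99 kmol/h.
Outlet amounts (n = n₀ + Σ ν·ξ):
  R: 293 − 1(76.77) = 216.2
  P: 0 + 1(76.77) − 1(12.99) = 63.77
  V: 0 + 2(12.99) = 25.99
Total out = 306 kmol/h; y_P = 63.77 / 306 = 0.2084.

0.208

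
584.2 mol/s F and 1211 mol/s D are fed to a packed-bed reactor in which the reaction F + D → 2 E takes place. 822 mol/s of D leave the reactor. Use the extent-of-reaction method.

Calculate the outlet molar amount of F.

For D: n = n₀ − 1ξ → 822 = 1211 − 1ξ, giving ξ = 389 mol/s.
Outlet amounts (n = n₀ + ν ξ):
  F: 584.2 − 1(389) = 195.2
  D: 1211 − 1(389) = 822
  E: 0 + 2(389) = 778

195 mol/s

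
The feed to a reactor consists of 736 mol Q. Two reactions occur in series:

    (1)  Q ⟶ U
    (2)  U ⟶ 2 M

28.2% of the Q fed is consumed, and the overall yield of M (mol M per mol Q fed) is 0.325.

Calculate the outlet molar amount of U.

Conversion of Q: Q consumed = 1ξ₁ = 0.282 × 736 → ξ₁ = 207.6 mol.
Yield of M: 2ξ₂ / 736 = 0.325 → ξ₂ = 119.6 mol.
Outlet amounts (n = n₀ + Σ ν·ξ):
  Q: 736 − 1(207.6) = 528.4
  U: 0 + 1(207.6) − 1(119.6) = 87.95
  M: 0 + 2(119.6) = 239.2

88 mol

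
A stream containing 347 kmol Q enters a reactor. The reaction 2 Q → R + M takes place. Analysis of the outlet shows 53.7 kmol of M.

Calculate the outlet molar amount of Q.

240 kmol

For M: n = n₀ + 1ξ → 53.7 = 0 + 1ξ, giving ξ = 53.7 kmol.
Outlet amounts (n = n₀ + ν ξ):
  Q: 347 − 2(53.7) = 239.6
  R: 0 + 1(53.7) = 53.7
  M: 0 + 1(53.7) = 53.7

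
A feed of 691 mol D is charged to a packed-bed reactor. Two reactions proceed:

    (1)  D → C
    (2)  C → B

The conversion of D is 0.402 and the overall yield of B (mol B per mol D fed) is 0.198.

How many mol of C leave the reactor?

141 mol

Conversion of D: D consumed = 1ξ₁ = 0.402 × 691 → ξ₁ = 277.8 mol.
Yield of B: 1ξ₂ / 691 = 0.198 → ξ₂ = 136.8 mol.
Outlet amounts (n = n₀ + Σ ν·ξ):
  D: 691 − 1(277.8) = 413.2
  C: 0 + 1(277.8) − 1(136.8) = 141
  B: 0 + 1(136.8) = 136.8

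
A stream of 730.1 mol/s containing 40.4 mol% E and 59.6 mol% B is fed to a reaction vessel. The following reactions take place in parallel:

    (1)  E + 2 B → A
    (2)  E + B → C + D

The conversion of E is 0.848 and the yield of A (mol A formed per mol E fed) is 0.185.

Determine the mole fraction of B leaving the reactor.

Yield of A: 1ξ₁ / 295 = 0.185 → ξ₁ = 54.57 mol/s.
Conversion of E: 1ξ₁ + 1ξ₂ = 0.848 × 295 = 250.1 → ξ₂ = 195.6 mol/s.
Outlet amounts (n = n₀ + Σ ν·ξ):
  E: 295 − 1(54.57) − 1(195.6) = 44.83
  B: 435.1 − 2(54.57) − 1(195.6) = 130.4
  A: 0 + 1(54.57) = 54.57
  C: 0 + 1(195.6) = 195.6
  D: 0 + 1(195.6) = 195.6
Total out = 621 mol/s; y_B = 130.4 / 621 = 0.2101.

0.21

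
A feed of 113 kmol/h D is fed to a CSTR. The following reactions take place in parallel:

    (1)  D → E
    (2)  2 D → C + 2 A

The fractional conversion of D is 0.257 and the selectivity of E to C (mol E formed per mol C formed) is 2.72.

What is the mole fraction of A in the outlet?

Conversion of D: D consumed = 0.257 × 113 = 29.04 kmol/h = 1ξ₁ + 2ξ₂.
Selectivity: 1ξ₁ / (1ξ₂) = 2.72 → ξ₁ = 2.72 ξ₂.
Substitute: (1·2.72 + 2) ξ₂ = 29.04 → ξ₂ = 6.153 kmol/h, ξ₁ = 16.74 kmol/h.
Outlet amounts (n = n₀ + Σ ν·ξ):
  D: 113 − 1(16.74) − 2(6.153) = 83.96
  E: 0 + 1(16.74) = 16.74
  C: 0 + 1(6.153) = 6.153
  A: 0 + 2(6.153) = 12.31
Total out = 119.2 kmol/h; y_A = 12.31 / 119.2 = 0.1033.

0.103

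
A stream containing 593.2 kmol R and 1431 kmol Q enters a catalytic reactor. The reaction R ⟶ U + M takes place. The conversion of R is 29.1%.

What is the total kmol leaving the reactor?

2200 kmol

R reacted = 0.291 × 593.2 = 172.6 kmol; ν_R = −1, so ξ = 172.6/1 = 172.6 kmol.
Outlet amounts (n = n₀ + ν ξ):
  R: 593.2 − 1(172.6) = 420.6
  U: 0 + 1(172.6) = 172.6
  M: 0 + 1(172.6) = 172.6
  Q: 1431 (inert)
Total out = 420.6 + 172.6 + 172.6 + 1431 = 2197 kmol.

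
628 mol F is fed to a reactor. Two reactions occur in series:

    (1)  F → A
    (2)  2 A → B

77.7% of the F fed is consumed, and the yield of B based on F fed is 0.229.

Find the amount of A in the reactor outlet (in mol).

200 mol

Conversion of F: F consumed = 1ξ₁ = 0.777 × 628 → ξ₁ = 488 mol.
Yield of B: 1ξ₂ / 628 = 0.229 → ξ₂ = 143.8 mol.
Outlet amounts (n = n₀ + Σ ν·ξ):
  F: 628 − 1(488) = 140
  A: 0 + 1(488) − 2(143.8) = 200.3
  B: 0 + 1(143.8) = 143.8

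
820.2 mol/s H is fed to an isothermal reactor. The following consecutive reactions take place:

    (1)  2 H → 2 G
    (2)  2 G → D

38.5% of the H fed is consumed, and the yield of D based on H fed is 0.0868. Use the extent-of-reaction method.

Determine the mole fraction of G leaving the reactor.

Conversion of H: H consumed = 2ξ₁ = 0.385 × 820.2 → ξ₁ = 157.9 mol/s.
Yield of D: 1ξ₂ / 820.2 = 0.0868 → ξ₂ = 71.19 mol/s.
Outlet amounts (n = n₀ + Σ ν·ξ):
  H: 820.2 − 2(157.9) = 504.4
  G: 0 + 2(157.9) − 2(71.19) = 173.4
  D: 0 + 1(71.19) = 71.19
Total out = 749 mol/s; y_G = 173.4 / 749 = 0.2315.

0.231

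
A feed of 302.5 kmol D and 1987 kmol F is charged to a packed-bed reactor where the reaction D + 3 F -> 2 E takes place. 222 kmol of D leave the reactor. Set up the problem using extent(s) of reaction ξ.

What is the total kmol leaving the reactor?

For D: n = n₀ − 1ξ → 222 = 302.5 − 1ξ, giving ξ = 80.5 kmol.
Outlet amounts (n = n₀ + ν ξ):
  D: 302.5 − 1(80.5) = 222
  F: 1987 − 3(80.5) = 1746
  E: 0 + 2(80.5) = 161
Total out = 222 + 1746 + 161 = 2128 kmol.

2130 kmol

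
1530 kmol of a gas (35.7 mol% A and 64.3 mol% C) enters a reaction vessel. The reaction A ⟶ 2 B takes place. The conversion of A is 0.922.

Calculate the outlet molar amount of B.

A reacted = 0.922 × 546.2 = 503.6 kmol; ν_A = −1, so ξ = 503.6/1 = 503.6 kmol.
Outlet amounts (n = n₀ + ν ξ):
  A: 546.2 − 1(503.6) = 42.6
  B: 0 + 2(503.6) = 1007
  C: 983.8 (inert)

1010 kmol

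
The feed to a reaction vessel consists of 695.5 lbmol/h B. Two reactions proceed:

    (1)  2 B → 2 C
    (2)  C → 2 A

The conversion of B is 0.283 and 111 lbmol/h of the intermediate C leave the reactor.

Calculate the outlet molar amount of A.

Conversion of B: B consumed = 2ξ₁ = 0.283 × 695.5 → ξ₁ = 98.41 lbmol/h.
C balance: n_C = 0 + 2ξ₁ − 1ξ₂ = 111 → ξ₂ = (2·98.41 − 111)/1 = 85.83 lbmol/h.
Outlet amounts (n = n₀ + Σ ν·ξ):
  B: 695.5 − 2(98.41) = 498.7
  C: 0 + 2(98.41) − 1(85.83) = 111
  A: 0 + 2(85.83) = 171.7

172 lbmol/h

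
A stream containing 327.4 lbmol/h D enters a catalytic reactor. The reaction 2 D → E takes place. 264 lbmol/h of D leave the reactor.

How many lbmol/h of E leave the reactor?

31.7 lbmol/h

For D: n = n₀ − 2ξ → 264 = 327.4 − 2ξ, giving ξ = 31.7 lbmol/h.
Outlet amounts (n = n₀ + ν ξ):
  D: 327.4 − 2(31.7) = 264
  E: 0 + 1(31.7) = 31.7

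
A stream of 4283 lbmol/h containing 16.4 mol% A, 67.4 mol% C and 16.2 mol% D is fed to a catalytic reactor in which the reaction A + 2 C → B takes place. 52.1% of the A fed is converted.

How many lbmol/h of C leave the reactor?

A reacted = 0.521 × 702.4 = 366 lbmol/h; ν_A = −1, so ξ = 366/1 = 366 lbmol/h.
Outlet amounts (n = n₀ + ν ξ):
  A: 702.4 − 1(366) = 336.5
  C: 2887 − 2(366) = 2155
  B: 0 + 1(366) = 366
  D: 693.8 (inert)

2150 lbmol/h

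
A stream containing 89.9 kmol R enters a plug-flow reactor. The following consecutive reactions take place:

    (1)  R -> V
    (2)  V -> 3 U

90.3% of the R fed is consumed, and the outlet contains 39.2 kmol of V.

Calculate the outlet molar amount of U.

126 kmol

Conversion of R: R consumed = 1ξ₁ = 0.903 × 89.9 → ξ₁ = 81.18 kmol.
V balance: n_V = 0 + 1ξ₁ − 1ξ₂ = 39.2 → ξ₂ = (1·81.18 − 39.2)/1 = 41.98 kmol.
Outlet amounts (n = n₀ + Σ ν·ξ):
  R: 89.9 − 1(81.18) = 8.72
  V: 0 + 1(81.18) − 1(41.98) = 39.2
  U: 0 + 3(41.98) = 125.9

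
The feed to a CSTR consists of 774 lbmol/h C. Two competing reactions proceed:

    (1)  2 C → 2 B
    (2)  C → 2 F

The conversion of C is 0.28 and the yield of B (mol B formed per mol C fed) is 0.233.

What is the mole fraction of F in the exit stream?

0.0898

Yield of B: 2ξ₁ / 774 = 0.233 → ξ₁ = 90.17 lbmol/h.
Conversion of C: 2ξ₁ + 1ξ₂ = 0.28 × 774 = 216.7 → ξ₂ = 36.38 lbmol/h.
Outlet amounts (n = n₀ + Σ ν·ξ):
  C: 774 − 2(90.17) − 1(36.38) = 557.3
  B: 0 + 2(90.17) = 180.3
  F: 0 + 2(36.38) = 72.76
Total out = 810.4 lbmol/h; y_F = 72.76 / 810.4 = 0.08978.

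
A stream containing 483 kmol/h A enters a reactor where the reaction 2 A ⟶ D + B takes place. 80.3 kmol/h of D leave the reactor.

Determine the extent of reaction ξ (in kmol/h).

ξ = 80.3 kmol/h

For D: n = n₀ + 1ξ → 80.3 = 0 + 1ξ, giving ξ = 80.3 kmol/h.
Outlet amounts (n = n₀ + ν ξ):
  A: 483 − 2(80.3) = 322.4
  D: 0 + 1(80.3) = 80.3
  B: 0 + 1(80.3) = 80.3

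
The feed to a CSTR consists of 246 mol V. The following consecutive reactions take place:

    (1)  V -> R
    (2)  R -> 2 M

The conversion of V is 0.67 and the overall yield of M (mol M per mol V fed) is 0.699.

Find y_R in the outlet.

0.237

Conversion of V: V consumed = 1ξ₁ = 0.67 × 246 → ξ₁ = 164.8 mol.
Yield of M: 2ξ₂ / 246 = 0.699 → ξ₂ = 85.98 mol.
Outlet amounts (n = n₀ + Σ ν·ξ):
  V: 246 − 1(164.8) = 81.18
  R: 0 + 1(164.8) − 1(85.98) = 78.84
  M: 0 + 2(85.98) = 172
Total out = 332 mol; y_R = 78.84 / 332 = 0.2375.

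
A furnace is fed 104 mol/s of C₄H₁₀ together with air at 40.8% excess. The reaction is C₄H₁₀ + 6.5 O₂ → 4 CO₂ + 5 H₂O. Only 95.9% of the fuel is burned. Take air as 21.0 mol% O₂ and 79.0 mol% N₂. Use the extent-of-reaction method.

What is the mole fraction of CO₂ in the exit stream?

Stoichiometric O₂ = 6.5 × 104 = 676 mol/s; O₂ fed = 676 × 1.408 = 951.8 mol/s.
N₂ fed = 951.8 × 79/21 = 3581 mol/s.
Fuel reacted = 0.959 × 104 → ξ = 99.74 mol/s.
Outlet (n = n₀ + ν ξ):
  C₄H₁₀: 104 − 1(99.74) = 4.264
  O₂: 951.8 − 6.5(99.74) = 303.5
  N₂: 3581 (inert)
  CO₂: 0 + 4(99.74) = 398.9
  H₂O: 0 + 5(99.74) = 498.7
Total out = 4786 mol/s; y_CO₂ = 398.9 / 4786 = 0.08336.

0.0834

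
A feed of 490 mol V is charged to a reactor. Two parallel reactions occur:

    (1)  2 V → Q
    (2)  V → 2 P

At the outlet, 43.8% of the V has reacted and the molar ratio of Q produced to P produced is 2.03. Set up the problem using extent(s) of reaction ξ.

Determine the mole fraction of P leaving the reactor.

0.113

Conversion of V: V consumed = 0.438 × 490 = 214.6 mol = 2ξ₁ + 1ξ₂.
Selectivity: 1ξ₁ / (2ξ₂) = 2.03 → ξ₁ = 4.06 ξ₂.
Substitute: (2·4.06 + 1) ξ₂ = 214.6 → ξ₂ = 23.53 mol, ξ₁ = 95.54 mol.
Outlet amounts (n = n₀ + Σ ν·ξ):
  V: 490 − 2(95.54) − 1(23.53) = 275.4
  Q: 0 + 1(95.54) = 95.54
  P: 0 + 2(23.53) = 47.07
Total out = 418 mol; y_P = 47.07 / 418 = 0.1126.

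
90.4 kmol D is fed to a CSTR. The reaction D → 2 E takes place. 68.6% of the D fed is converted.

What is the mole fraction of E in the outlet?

D reacted = 0.686 × 90.4 = 62.01 kmol; ν_D = −1, so ξ = 62.01/1 = 62.01 kmol.
Outlet amounts (n = n₀ + ν ξ):
  D: 90.4 − 1(62.01) = 28.39
  E: 0 + 2(62.01) = 124
Total out = 152.4 kmol; y_E = 124 / 152.4 = 0.8138.

0.814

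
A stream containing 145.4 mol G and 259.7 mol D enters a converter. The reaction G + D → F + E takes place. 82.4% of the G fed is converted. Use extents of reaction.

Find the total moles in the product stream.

405 mol

G reacted = 0.824 × 145.4 = 119.8 mol; ν_G = −1, so ξ = 119.8/1 = 119.8 mol.
Outlet amounts (n = n₀ + ν ξ):
  G: 145.4 − 1(119.8) = 25.59
  D: 259.7 − 1(119.8) = 139.9
  F: 0 + 1(119.8) = 119.8
  E: 0 + 1(119.8) = 119.8
Total out = 25.59 + 139.9 + 119.8 + 119.8 = 405.1 mol.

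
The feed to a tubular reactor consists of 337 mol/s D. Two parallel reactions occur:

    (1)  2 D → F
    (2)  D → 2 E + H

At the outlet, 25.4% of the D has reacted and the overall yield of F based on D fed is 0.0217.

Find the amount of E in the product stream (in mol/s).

Yield of F: 1ξ₁ / 337 = 0.0217 → ξ₁ = 7.313 mol/s.
Conversion of D: 2ξ₁ + 1ξ₂ = 0.254 × 337 = 85.6 → ξ₂ = 70.97 mol/s.
Outlet amounts (n = n₀ + Σ ν·ξ):
  D: 337 − 2(7.313) − 1(70.97) = 251.4
  F: 0 + 1(7.313) = 7.313
  E: 0 + 2(70.97) = 141.9
  H: 0 + 1(70.97) = 70.97

142 mol/s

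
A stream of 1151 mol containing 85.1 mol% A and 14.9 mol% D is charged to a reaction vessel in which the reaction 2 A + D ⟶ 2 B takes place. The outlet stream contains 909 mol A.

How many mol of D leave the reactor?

136 mol

For A: n = n₀ − 2ξ → 909 = 979.5 − 2ξ, giving ξ = 35.25 mol.
Outlet amounts (n = n₀ + ν ξ):
  A: 979.5 − 2(35.25) = 909
  D: 171.5 − 1(35.25) = 136.2
  B: 0 + 2(35.25) = 70.5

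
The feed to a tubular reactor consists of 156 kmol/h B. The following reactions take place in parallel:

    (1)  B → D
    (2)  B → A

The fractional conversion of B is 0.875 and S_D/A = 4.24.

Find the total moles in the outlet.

156 kmol/h

Conversion of B: B consumed = 0.875 × 156 = 136.5 kmol/h = 1ξ₁ + 1ξ₂.
Selectivity: 1ξ₁ / (1ξ₂) = 4.24 → ξ₁ = 4.24 ξ₂.
Substitute: (1·4.24 + 1) ξ₂ = 136.5 → ξ₂ = 26.05 kmol/h, ξ₁ = 110.5 kmol/h.
Outlet amounts (n = n₀ + Σ ν·ξ):
  B: 156 − 1(110.5) − 1(26.05) = 19.5
  D: 0 + 1(110.5) = 110.5
  A: 0 + 1(26.05) = 26.05
Total out = 19.5 + 110.5 + 26.05 = 156 kmol/h.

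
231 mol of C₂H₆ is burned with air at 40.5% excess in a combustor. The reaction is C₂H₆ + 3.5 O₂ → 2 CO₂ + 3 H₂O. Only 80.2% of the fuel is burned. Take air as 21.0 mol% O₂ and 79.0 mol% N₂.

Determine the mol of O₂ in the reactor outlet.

488 mol

Stoichiometric O₂ = 3.5 × 231 = 808.5 mol; O₂ fed = 808.5 × 1.405 = 1136 mol.
N₂ fed = 1136 × 79/21 = 4273 mol.
Fuel reacted = 0.802 × 231 → ξ = 185.3 mol.
Outlet (n = n₀ + ν ξ):
  C₂H₆: 231 − 1(185.3) = 45.74
  O₂: 1136 − 3.5(185.3) = 487.5
  N₂: 4273 (inert)
  CO₂: 0 + 2(185.3) = 370.5
  H₂O: 0 + 3(185.3) = 555.8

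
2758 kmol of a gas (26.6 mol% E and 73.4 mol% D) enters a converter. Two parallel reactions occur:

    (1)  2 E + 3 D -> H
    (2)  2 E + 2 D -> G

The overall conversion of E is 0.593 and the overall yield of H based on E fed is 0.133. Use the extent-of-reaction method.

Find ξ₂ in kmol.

Yield of H: 1ξ₁ / 733.6 = 0.133 → ξ₁ = 97.57 kmol.
Conversion of E: 2ξ₁ + 2ξ₂ = 0.593 × 733.6 = 435 → ξ₂ = 119.9 kmol.
Outlet amounts (n = n₀ + Σ ν·ξ):
  E: 733.6 − 2(97.57) − 2(119.9) = 298.6
  D: 2024 − 3(97.57) − 2(119.9) = 1492
  H: 0 + 1(97.57) = 97.57
  G: 0 + 1(119.9) = 119.9

ξ₂ = 120 kmol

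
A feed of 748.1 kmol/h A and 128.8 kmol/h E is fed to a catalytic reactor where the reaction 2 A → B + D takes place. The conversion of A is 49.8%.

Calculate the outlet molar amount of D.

A reacted = 0.498 × 748.1 = 372.6 kmol/h; ν_A = −2, so ξ = 372.6/2 = 186.3 kmol/h.
Outlet amounts (n = n₀ + ν ξ):
  A: 748.1 − 2(186.3) = 375.5
  B: 0 + 1(186.3) = 186.3
  D: 0 + 1(186.3) = 186.3
  E: 128.8 (inert)

186 kmol/h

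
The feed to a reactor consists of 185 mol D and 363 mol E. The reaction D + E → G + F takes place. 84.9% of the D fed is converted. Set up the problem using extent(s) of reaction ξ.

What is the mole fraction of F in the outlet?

0.287

D reacted = 0.849 × 185 = 157.1 mol; ν_D = −1, so ξ = 157.1/1 = 157.1 mol.
Outlet amounts (n = n₀ + ν ξ):
  D: 185 − 1(157.1) = 27.94
  E: 363 − 1(157.1) = 205.9
  G: 0 + 1(157.1) = 157.1
  F: 0 + 1(157.1) = 157.1
Total out = 548 mol; y_F = 157.1 / 548 = 0.2866.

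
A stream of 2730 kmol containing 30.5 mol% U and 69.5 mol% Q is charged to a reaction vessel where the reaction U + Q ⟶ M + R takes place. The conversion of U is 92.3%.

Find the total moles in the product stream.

U reacted = 0.923 × 832.6 = 768.5 kmol; ν_U = −1, so ξ = 768.5/1 = 768.5 kmol.
Outlet amounts (n = n₀ + ν ξ):
  U: 832.6 − 1(768.5) = 64.11
  Q: 1897 − 1(768.5) = 1129
  M: 0 + 1(768.5) = 768.5
  R: 0 + 1(768.5) = 768.5
Total out = 64.11 + 1129 + 768.5 + 768.5 = 2730 kmol.

2730 kmol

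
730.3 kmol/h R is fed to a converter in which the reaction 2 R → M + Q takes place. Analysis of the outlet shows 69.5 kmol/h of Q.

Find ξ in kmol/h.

For Q: n = n₀ + 1ξ → 69.5 = 0 + 1ξ, giving ξ = 69.5 kmol/h.
Outlet amounts (n = n₀ + ν ξ):
  R: 730.3 − 2(69.5) = 591.3
  M: 0 + 1(69.5) = 69.5
  Q: 0 + 1(69.5) = 69.5

ξ = 69.5 kmol/h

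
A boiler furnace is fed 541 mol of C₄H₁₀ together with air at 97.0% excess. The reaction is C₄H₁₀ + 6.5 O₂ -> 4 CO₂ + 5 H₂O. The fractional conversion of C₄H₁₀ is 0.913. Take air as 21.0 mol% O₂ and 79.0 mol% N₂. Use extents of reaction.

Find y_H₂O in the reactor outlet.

0.0721

Stoichiometric O₂ = 6.5 × 541 = 3516 mol; O₂ fed = 3516 × 1.970 = 6928 mol.
N₂ fed = 6928 × 79/21 = 26060 mol.
Fuel reacted = 0.913 × 541 → ξ = 493.9 mol.
Outlet (n = n₀ + ν ξ):
  C₄H₁₀: 541 − 1(493.9) = 47.07
  O₂: 6928 − 6.5(493.9) = 3717
  N₂: 26060 (inert)
  CO₂: 0 + 4(493.9) = 1976
  H₂O: 0 + 5(493.9) = 2470
Total out = 34270 mol; y_H₂O = 2470 / 34270 = 0.07206.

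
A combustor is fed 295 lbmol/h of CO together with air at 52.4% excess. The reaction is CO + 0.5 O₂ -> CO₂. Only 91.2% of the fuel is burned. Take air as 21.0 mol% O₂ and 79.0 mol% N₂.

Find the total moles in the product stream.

Stoichiometric O₂ = 0.5 × 295 = 147.5 lbmol/h; O₂ fed = 147.5 × 1.524 = 224.8 lbmol/h.
N₂ fed = 224.8 × 79/21 = 845.6 lbmol/h.
Fuel reacted = 0.912 × 295 → ξ = 269 lbmol/h.
Outlet (n = n₀ + ν ξ):
  CO: 295 − 1(269) = 25.96
  O₂: 224.8 − 0.5(269) = 90.27
  N₂: 845.6 (inert)
  CO₂: 0 + 1(269) = 269
Total out = 25.96 + 90.27 + 845.6 + 269 = 1231 lbmol/h.

1230 lbmol/h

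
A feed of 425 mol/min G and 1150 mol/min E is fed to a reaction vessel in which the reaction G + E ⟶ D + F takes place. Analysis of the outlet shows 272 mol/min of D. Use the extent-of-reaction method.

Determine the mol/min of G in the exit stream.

153 mol/min

For D: n = n₀ + 1ξ → 272 = 0 + 1ξ, giving ξ = 272 mol/min.
Outlet amounts (n = n₀ + ν ξ):
  G: 425 − 1(272) = 153
  E: 1150 − 1(272) = 878
  D: 0 + 1(272) = 272
  F: 0 + 1(272) = 272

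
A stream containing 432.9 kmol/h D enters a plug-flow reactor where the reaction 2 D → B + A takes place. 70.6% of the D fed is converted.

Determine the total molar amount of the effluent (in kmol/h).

D reacted = 0.706 × 432.9 = 305.6 kmol/h; ν_D = −2, so ξ = 305.6/2 = 152.8 kmol/h.
Outlet amounts (n = n₀ + ν ξ):
  D: 432.9 − 2(152.8) = 127.3
  B: 0 + 1(152.8) = 152.8
  A: 0 + 1(152.8) = 152.8
Total out = 127.3 + 152.8 + 152.8 = 432.9 kmol/h.

433 kmol/h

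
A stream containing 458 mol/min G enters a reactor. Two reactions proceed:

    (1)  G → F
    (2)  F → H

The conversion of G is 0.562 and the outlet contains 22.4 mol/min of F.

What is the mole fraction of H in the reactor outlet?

0.513

Conversion of G: G consumed = 1ξ₁ = 0.562 × 458 → ξ₁ = 257.4 mol/min.
F balance: n_F = 0 + 1ξ₁ − 1ξ₂ = 22.4 → ξ₂ = (1·257.4 − 22.4)/1 = 235 mol/min.
Outlet amounts (n = n₀ + Σ ν·ξ):
  G: 458 − 1(257.4) = 200.6
  F: 0 + 1(257.4) − 1(235) = 22.4
  H: 0 + 1(235) = 235
Total out = 458 mol/min; y_H = 235 / 458 = 0.5131.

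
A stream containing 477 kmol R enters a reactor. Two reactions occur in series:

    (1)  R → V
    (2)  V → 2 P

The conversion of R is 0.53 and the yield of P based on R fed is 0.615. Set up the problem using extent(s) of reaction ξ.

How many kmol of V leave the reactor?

106 kmol

Conversion of R: R consumed = 1ξ₁ = 0.53 × 477 → ξ₁ = 252.8 kmol.
Yield of P: 2ξ₂ / 477 = 0.615 → ξ₂ = 146.7 kmol.
Outlet amounts (n = n₀ + Σ ν·ξ):
  R: 477 − 1(252.8) = 224.2
  V: 0 + 1(252.8) − 1(146.7) = 106.1
  P: 0 + 2(146.7) = 293.4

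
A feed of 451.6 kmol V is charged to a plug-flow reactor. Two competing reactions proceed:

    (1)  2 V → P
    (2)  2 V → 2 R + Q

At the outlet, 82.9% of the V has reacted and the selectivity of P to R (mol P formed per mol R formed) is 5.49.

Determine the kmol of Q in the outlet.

15.6 kmol

Conversion of V: V consumed = 0.829 × 451.6 = 374.4 kmol = 2ξ₁ + 2ξ₂.
Selectivity: 1ξ₁ / (2ξ₂) = 5.49 → ξ₁ = 10.98 ξ₂.
Substitute: (2·10.98 + 2) ξ₂ = 374.4 → ξ₂ = 15.63 kmol, ξ₁ = 171.6 kmol.
Outlet amounts (n = n₀ + Σ ν·ξ):
  V: 451.6 − 2(171.6) − 2(15.63) = 77.22
  P: 0 + 1(171.6) = 171.6
  R: 0 + 2(15.63) = 31.25
  Q: 0 + 1(15.63) = 15.63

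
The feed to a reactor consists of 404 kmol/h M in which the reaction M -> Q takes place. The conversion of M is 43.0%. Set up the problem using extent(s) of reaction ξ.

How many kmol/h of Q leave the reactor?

M reacted = 0.43 × 404 = 173.7 kmol/h; ν_M = −1, so ξ = 173.7/1 = 173.7 kmol/h.
Outlet amounts (n = n₀ + ν ξ):
  M: 404 − 1(173.7) = 230.3
  Q: 0 + 1(173.7) = 173.7

174 kmol/h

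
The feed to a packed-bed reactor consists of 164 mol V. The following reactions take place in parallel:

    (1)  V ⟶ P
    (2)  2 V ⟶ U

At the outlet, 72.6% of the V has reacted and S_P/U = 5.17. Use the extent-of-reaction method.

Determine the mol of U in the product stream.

16.6 mol

Conversion of V: V consumed = 0.726 × 164 = 119.1 mol = 1ξ₁ + 2ξ₂.
Selectivity: 1ξ₁ / (1ξ₂) = 5.17 → ξ₁ = 5.17 ξ₂.
Substitute: (1·5.17 + 2) ξ₂ = 119.1 → ξ₂ = 16.61 mol, ξ₁ = 85.85 mol.
Outlet amounts (n = n₀ + Σ ν·ξ):
  V: 164 − 1(85.85) − 2(16.61) = 44.94
  P: 0 + 1(85.85) = 85.85
  U: 0 + 1(16.61) = 16.61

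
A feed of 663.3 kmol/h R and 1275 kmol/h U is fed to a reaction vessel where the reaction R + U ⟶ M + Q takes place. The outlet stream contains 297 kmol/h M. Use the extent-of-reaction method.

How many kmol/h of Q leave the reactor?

297 kmol/h

For M: n = n₀ + 1ξ → 297 = 0 + 1ξ, giving ξ = 297 kmol/h.
Outlet amounts (n = n₀ + ν ξ):
  R: 663.3 − 1(297) = 366.3
  U: 1275 − 1(297) = 978
  M: 0 + 1(297) = 297
  Q: 0 + 1(297) = 297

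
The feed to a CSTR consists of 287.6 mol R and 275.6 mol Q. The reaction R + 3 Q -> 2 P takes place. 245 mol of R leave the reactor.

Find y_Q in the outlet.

0.309

For R: n = n₀ − 1ξ → 245 = 287.6 − 1ξ, giving ξ = 42.6 mol.
Outlet amounts (n = n₀ + ν ξ):
  R: 287.6 − 1(42.6) = 245
  Q: 275.6 − 3(42.6) = 147.8
  P: 0 + 2(42.6) = 85.2
Total out = 478 mol; y_Q = 147.8 / 478 = 0.3092.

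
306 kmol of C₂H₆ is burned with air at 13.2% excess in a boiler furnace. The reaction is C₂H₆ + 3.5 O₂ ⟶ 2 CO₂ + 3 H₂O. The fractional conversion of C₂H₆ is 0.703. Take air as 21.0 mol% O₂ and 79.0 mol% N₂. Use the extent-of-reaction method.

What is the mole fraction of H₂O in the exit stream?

0.104

Stoichiometric O₂ = 3.5 × 306 = 1071 kmol; O₂ fed = 1071 × 1.132 = 1212 kmol.
N₂ fed = 1212 × 79/21 = 4561 kmol.
Fuel reacted = 0.703 × 306 → ξ = 215.1 kmol.
Outlet (n = n₀ + ν ξ):
  C₂H₆: 306 − 1(215.1) = 90.88
  O₂: 1212 − 3.5(215.1) = 459.5
  N₂: 4561 (inert)
  CO₂: 0 + 2(215.1) = 430.2
  H₂O: 0 + 3(215.1) = 645.4
Total out = 6187 kmol; y_H₂O = 645.4 / 6187 = 0.1043.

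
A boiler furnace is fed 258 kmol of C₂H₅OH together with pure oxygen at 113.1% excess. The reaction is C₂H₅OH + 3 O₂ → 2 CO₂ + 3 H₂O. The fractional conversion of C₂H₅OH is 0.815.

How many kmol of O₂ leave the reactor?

Stoichiometric O₂ = 3 × 258 = 774 kmol; O₂ fed = 774 × 2.131 = 1649 kmol.
Fuel reacted = 0.815 × 258 → ξ = 210.3 kmol.
Outlet (n = n₀ + ν ξ):
  C₂H₅OH: 258 − 1(210.3) = 47.73
  O₂: 1649 − 3(210.3) = 1019
  CO₂: 0 + 2(210.3) = 420.5
  H₂O: 0 + 3(210.3) = 630.8

1020 kmol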